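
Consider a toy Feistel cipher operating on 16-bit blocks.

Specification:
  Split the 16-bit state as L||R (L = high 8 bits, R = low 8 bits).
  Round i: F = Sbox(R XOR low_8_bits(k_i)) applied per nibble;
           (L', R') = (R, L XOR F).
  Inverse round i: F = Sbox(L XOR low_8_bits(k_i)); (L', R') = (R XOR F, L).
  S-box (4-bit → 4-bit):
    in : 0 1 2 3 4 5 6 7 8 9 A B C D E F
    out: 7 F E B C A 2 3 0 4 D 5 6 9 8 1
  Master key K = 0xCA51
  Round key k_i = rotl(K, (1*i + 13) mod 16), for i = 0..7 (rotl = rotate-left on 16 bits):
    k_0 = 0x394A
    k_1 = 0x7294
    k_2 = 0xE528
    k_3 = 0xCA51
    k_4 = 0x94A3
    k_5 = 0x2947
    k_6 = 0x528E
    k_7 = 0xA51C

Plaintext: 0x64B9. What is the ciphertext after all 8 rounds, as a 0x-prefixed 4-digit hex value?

s_0 = plaintext = 0x64B9
s_1 = Round(s_0, k_0) = 0xB97F
s_2 = Round(s_1, k_1) = 0x7F3C
s_3 = Round(s_2, k_2) = 0x3C83
s_4 = Round(s_3, k_3) = 0x83A2
s_5 = Round(s_4, k_4) = 0xA2FC
s_6 = Round(s_5, k_5) = 0xFCF7
s_7 = Round(s_6, k_6) = 0xF7C8
s_8 = Round(s_7, k_7) = 0xC86B

0xC86B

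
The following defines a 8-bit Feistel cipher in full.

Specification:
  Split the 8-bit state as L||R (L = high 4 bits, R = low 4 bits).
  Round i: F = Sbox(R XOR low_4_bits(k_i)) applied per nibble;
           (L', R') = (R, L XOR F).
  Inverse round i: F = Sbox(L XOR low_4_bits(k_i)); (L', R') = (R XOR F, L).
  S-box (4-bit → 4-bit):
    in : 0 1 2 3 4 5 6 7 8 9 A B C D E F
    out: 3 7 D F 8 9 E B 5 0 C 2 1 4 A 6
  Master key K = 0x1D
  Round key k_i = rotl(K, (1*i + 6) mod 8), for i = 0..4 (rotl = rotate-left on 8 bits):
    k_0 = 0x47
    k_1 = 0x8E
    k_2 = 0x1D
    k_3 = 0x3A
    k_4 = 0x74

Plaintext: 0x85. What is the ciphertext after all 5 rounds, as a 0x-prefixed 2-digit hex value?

s_0 = plaintext = 0x85
s_1 = Round(s_0, k_0) = 0x55
s_2 = Round(s_1, k_1) = 0x57
s_3 = Round(s_2, k_2) = 0x79
s_4 = Round(s_3, k_3) = 0x98
s_5 = Round(s_4, k_4) = 0x88

0x88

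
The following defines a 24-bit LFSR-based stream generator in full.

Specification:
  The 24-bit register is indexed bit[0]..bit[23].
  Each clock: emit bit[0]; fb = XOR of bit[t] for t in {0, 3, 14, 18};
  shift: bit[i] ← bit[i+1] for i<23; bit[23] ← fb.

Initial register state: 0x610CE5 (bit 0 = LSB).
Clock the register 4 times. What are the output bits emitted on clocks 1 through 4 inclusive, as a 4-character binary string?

1010

reg_0 = 0x610CE5
clock 1: out=1, reg = 0xB08672
clock 2: out=0, reg = 0x584339
clock 3: out=1, reg = 0xAC219C
clock 4: out=0, reg = 0x5610CE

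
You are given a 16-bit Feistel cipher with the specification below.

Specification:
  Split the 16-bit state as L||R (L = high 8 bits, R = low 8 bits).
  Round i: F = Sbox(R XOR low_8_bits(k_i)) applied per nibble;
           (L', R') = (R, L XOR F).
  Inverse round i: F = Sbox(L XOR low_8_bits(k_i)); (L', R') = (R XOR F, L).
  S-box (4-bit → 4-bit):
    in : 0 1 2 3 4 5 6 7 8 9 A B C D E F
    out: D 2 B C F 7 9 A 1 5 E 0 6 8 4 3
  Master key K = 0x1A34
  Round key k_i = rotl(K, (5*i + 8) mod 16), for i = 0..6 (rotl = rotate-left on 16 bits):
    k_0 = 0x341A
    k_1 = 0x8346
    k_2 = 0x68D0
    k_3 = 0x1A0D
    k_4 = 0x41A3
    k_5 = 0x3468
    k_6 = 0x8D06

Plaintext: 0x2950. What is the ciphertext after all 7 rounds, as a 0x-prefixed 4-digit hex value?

0x717A

s_0 = plaintext = 0x2950
s_1 = Round(s_0, k_0) = 0x50D7
s_2 = Round(s_1, k_1) = 0xD702
s_3 = Round(s_2, k_2) = 0x025C
s_4 = Round(s_3, k_3) = 0x5C70
s_5 = Round(s_4, k_4) = 0x70D0
s_6 = Round(s_5, k_5) = 0xD071
s_7 = Round(s_6, k_6) = 0x717A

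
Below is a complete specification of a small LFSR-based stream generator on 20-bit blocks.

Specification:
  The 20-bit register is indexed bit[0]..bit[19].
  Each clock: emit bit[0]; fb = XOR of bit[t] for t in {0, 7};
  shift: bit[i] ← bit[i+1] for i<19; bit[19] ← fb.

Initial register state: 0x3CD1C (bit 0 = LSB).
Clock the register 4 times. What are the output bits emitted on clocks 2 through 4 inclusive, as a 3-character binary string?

reg_0 = 0x3CD1C
clock 1: out=0, reg = 0x1E68E
clock 2: out=0, reg = 0x8F347
clock 3: out=1, reg = 0xC79A3
clock 4: out=1, reg = 0x63CD1

011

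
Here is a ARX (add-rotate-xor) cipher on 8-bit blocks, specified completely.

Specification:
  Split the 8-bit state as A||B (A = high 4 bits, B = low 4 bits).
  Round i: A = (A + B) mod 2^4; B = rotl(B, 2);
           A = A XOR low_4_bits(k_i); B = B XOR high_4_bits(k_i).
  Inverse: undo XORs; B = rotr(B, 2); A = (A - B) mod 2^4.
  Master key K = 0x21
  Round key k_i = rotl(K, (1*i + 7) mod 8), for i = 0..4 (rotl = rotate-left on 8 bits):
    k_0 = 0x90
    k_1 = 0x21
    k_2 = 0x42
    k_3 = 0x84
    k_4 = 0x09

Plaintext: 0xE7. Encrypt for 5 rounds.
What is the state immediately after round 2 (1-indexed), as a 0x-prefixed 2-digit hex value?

s_0 = plaintext = 0xE7
s_1 = Round(s_0, k_0) = 0x54
s_2 = Round(s_1, k_1) = 0x83
s_3 = Round(s_2, k_2) = 0x98
s_4 = Round(s_3, k_3) = 0x5A
s_5 = Round(s_4, k_4) = 0x6A

0x83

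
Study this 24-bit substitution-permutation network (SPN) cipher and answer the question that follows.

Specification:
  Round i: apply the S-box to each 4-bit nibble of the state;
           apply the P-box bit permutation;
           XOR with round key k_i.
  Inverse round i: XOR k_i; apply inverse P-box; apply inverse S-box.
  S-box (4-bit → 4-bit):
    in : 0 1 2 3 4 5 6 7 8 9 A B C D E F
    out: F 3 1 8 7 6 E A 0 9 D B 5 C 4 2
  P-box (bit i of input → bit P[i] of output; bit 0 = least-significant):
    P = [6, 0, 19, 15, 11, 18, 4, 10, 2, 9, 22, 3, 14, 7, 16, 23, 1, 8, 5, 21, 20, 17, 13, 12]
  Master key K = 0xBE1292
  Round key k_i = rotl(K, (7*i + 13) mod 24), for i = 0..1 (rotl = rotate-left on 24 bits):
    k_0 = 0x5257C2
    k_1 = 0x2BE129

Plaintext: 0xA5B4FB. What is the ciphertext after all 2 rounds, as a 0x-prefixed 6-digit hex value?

s_0 = plaintext = 0xA5B4FB
s_1 = Round(s_0, k_0) = 0x86A427
s_2 = Round(s_1, k_1) = 0xCA2A0C

0xCA2A0C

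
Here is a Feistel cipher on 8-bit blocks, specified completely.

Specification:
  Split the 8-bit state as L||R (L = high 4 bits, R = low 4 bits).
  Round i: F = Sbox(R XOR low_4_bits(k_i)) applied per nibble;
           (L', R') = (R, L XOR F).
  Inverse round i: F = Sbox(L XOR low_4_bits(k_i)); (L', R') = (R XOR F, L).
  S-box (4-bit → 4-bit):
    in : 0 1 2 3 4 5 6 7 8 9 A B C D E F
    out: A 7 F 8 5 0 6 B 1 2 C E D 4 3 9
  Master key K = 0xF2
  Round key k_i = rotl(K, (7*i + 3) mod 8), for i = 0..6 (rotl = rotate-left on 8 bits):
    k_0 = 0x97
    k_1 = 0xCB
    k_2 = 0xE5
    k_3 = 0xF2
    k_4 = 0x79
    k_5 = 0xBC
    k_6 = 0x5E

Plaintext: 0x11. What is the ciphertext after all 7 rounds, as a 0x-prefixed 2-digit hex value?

0xB6

s_0 = plaintext = 0x11
s_1 = Round(s_0, k_0) = 0x17
s_2 = Round(s_1, k_1) = 0x7C
s_3 = Round(s_2, k_2) = 0xC5
s_4 = Round(s_3, k_3) = 0x57
s_5 = Round(s_4, k_4) = 0x76
s_6 = Round(s_5, k_5) = 0x6B
s_7 = Round(s_6, k_6) = 0xB6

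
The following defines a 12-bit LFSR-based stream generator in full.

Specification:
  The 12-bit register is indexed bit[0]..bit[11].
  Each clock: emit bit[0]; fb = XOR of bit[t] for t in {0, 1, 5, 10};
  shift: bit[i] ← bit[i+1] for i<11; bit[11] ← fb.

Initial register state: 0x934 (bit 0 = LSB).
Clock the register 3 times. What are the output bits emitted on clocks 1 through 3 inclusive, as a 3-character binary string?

reg_0 = 0x934
clock 1: out=0, reg = 0xC9A
clock 2: out=0, reg = 0x64D
clock 3: out=1, reg = 0x326

001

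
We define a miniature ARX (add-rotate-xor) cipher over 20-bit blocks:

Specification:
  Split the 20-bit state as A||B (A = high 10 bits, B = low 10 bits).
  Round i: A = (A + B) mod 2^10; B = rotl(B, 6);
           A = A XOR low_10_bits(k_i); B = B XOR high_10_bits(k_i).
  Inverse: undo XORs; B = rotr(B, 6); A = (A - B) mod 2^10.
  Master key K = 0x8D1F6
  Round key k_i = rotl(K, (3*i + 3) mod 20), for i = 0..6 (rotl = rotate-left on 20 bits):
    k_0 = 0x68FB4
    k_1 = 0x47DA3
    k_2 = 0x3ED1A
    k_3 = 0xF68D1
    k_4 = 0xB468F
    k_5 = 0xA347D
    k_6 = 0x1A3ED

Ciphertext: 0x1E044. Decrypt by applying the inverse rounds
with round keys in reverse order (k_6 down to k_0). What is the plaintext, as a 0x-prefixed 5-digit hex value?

0x5D620

s_0 = ciphertext = 0x1E044
s_1 = InvRound(s_0, k_6) = 0x356C0
s_2 = InvRound(s_1, k_5) = 0xF5CD1
s_3 = InvRound(s_2, k_4) = 0x54008
s_4 = InvRound(s_3, k_3) = 0x1492F
s_5 = InvRound(s_4, k_2) = 0x00547
s_6 = InvRound(s_5, k_1) = 0x08581
s_7 = InvRound(s_6, k_0) = 0x5D620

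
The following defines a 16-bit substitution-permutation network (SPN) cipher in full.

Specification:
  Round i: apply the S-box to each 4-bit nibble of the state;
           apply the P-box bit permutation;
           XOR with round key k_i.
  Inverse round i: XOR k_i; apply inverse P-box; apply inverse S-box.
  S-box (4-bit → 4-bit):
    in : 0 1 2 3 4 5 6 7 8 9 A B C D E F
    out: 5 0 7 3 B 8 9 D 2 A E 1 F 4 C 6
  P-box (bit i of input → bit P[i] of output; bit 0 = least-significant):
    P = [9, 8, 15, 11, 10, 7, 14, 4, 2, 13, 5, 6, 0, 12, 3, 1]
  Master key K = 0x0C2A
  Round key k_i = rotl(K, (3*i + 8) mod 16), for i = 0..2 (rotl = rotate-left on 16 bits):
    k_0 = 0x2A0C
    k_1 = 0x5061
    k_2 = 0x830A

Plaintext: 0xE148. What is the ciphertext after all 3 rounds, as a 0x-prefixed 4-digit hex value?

s_0 = plaintext = 0xE148
s_1 = Round(s_0, k_0) = 0x2F96
s_2 = Round(s_1, k_1) = 0x6AD8
s_3 = Round(s_2, k_2) = 0xE269

0xE269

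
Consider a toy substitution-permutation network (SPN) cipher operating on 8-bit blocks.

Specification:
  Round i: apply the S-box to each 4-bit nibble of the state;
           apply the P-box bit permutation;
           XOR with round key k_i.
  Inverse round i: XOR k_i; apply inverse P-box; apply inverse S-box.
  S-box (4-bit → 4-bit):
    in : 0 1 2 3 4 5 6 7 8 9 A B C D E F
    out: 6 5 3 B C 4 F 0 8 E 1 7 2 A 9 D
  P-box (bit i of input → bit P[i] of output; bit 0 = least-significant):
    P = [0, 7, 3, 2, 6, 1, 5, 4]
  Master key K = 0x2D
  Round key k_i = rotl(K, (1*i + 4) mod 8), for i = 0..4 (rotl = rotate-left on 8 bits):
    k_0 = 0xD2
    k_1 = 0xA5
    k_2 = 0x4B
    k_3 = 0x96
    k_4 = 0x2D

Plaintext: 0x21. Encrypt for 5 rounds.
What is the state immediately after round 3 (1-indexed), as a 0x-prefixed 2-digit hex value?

s_0 = plaintext = 0x21
s_1 = Round(s_0, k_0) = 0x99
s_2 = Round(s_1, k_1) = 0x1B
s_3 = Round(s_2, k_2) = 0xA2
s_4 = Round(s_3, k_3) = 0x57
s_5 = Round(s_4, k_4) = 0x0D

0xA2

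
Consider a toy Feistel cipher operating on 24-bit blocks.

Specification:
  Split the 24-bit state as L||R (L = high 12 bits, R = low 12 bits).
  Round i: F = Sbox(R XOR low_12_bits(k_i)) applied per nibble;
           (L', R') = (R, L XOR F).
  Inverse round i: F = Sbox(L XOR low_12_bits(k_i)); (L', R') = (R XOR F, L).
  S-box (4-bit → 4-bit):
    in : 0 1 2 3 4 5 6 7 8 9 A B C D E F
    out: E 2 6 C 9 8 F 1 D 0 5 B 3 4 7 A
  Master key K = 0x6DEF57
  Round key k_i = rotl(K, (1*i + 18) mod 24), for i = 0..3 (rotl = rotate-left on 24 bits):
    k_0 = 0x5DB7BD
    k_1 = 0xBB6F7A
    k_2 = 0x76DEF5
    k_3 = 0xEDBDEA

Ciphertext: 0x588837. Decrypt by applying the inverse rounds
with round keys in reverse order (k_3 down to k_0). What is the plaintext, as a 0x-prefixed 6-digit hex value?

0x0F070A

s_0 = ciphertext = 0x588837
s_1 = InvRound(s_0, k_3) = 0x5C1588
s_2 = InvRound(s_1, k_2) = 0xE415C1
s_3 = InvRound(s_2, k_1) = 0x70AE41
s_4 = InvRound(s_3, k_0) = 0x0F070A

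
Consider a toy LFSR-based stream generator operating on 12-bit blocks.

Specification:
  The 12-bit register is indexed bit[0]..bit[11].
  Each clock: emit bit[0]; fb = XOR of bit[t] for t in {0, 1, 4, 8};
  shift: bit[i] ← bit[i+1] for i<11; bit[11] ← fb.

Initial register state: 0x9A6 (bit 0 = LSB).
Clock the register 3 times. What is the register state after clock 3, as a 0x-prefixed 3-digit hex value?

0xD34

reg_0 = 0x9A6
clock 1: out=0, reg = 0x4D3
clock 2: out=1, reg = 0xA69
clock 3: out=1, reg = 0xD34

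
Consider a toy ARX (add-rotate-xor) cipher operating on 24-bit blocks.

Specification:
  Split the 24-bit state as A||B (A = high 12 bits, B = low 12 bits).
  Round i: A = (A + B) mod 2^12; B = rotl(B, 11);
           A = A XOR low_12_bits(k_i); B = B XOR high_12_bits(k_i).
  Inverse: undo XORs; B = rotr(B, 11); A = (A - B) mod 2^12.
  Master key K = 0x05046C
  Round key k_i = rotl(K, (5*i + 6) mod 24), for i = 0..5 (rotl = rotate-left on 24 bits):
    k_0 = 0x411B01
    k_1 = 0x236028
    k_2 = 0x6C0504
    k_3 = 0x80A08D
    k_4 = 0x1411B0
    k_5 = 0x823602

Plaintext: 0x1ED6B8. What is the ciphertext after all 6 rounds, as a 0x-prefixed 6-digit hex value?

0x47EAC0

s_0 = plaintext = 0x1ED6B8
s_1 = Round(s_0, k_0) = 0x3A474D
s_2 = Round(s_1, k_1) = 0xAD9990
s_3 = Round(s_2, k_2) = 0x16D208
s_4 = Round(s_3, k_3) = 0x3F890E
s_5 = Round(s_4, k_4) = 0xCB65C6
s_6 = Round(s_5, k_5) = 0x47EAC0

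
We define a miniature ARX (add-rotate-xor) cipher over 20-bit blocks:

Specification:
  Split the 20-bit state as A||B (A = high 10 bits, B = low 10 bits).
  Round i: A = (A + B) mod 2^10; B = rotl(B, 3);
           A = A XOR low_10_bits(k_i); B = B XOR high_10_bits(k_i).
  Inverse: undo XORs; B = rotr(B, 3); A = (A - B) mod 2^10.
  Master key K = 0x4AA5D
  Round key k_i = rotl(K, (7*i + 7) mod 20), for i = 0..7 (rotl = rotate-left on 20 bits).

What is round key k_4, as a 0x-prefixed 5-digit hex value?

K = 0x4AA5D
k_0 = rotl(K, (7*0+7) mod 20) = rotl(K, 7) = 0x52EA5
k_1 = rotl(K, (7*1+7) mod 20) = rotl(K, 14) = 0x752A9
k_2 = rotl(K, (7*2+7) mod 20) = rotl(K, 1) = 0x954BA
k_3 = rotl(K, (7*3+7) mod 20) = rotl(K, 8) = 0xA5D4A
k_4 = rotl(K, (7*4+7) mod 20) = rotl(K, 15) = 0xEA552

0xEA552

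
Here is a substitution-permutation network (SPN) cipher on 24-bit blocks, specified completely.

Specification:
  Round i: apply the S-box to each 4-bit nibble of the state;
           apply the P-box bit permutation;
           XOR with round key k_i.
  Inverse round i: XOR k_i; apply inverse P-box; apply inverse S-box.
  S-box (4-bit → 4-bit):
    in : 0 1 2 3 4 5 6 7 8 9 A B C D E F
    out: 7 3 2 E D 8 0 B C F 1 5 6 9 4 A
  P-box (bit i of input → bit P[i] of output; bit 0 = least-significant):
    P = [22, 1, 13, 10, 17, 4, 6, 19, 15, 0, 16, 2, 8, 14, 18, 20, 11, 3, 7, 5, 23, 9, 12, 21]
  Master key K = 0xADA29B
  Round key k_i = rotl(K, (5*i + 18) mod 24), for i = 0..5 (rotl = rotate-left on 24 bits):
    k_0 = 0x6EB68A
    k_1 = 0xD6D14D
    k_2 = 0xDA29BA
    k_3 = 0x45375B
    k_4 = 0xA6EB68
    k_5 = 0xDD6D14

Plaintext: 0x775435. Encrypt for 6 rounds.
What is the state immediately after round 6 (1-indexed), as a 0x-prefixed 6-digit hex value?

0xD8F17D

s_0 = plaintext = 0x775435
s_1 = Round(s_0, k_0) = 0xD738F6
s_2 = Round(s_1, k_1) = 0x6B9971
s_3 = Round(s_2, k_2) = 0x85E02D
s_4 = Round(s_3, k_3) = 0x20A36A
s_5 = Round(s_4, k_4) = 0xE7E0E5
s_6 = Round(s_5, k_5) = 0xD8F17D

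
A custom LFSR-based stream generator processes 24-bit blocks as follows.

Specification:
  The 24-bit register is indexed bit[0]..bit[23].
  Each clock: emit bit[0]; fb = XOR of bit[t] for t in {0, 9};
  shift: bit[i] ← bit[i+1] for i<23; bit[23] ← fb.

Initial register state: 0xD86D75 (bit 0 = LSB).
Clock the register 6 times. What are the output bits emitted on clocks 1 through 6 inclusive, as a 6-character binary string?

reg_0 = 0xD86D75
clock 1: out=1, reg = 0xEC36BA
clock 2: out=0, reg = 0xF61B5D
clock 3: out=1, reg = 0x7B0DAE
clock 4: out=0, reg = 0x3D86D7
clock 5: out=1, reg = 0x1EC36B
clock 6: out=1, reg = 0x0F61B5

101011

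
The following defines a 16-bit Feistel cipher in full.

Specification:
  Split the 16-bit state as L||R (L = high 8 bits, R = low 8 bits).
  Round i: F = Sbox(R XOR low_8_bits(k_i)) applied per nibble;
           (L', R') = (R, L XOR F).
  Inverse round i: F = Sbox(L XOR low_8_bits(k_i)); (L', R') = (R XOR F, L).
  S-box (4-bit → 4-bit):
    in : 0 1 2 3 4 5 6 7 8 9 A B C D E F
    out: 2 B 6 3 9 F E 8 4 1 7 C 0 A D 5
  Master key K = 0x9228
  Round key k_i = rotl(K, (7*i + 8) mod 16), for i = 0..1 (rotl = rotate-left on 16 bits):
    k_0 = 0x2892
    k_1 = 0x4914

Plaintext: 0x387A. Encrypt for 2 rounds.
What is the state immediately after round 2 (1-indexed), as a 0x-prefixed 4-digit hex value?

s_0 = plaintext = 0x387A
s_1 = Round(s_0, k_0) = 0x7AEC
s_2 = Round(s_1, k_1) = 0xEC2E

0xEC2E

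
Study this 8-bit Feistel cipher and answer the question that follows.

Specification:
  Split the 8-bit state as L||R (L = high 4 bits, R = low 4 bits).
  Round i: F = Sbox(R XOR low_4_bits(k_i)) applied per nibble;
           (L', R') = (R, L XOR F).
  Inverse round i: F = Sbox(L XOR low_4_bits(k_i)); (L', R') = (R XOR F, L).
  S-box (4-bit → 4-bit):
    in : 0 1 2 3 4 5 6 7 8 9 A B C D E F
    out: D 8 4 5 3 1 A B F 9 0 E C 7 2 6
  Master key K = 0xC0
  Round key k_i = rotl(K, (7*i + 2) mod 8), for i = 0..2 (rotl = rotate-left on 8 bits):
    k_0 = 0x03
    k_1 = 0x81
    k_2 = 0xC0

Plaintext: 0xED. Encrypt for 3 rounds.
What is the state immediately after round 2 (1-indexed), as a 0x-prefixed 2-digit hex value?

0xCA

s_0 = plaintext = 0xED
s_1 = Round(s_0, k_0) = 0xDC
s_2 = Round(s_1, k_1) = 0xCA
s_3 = Round(s_2, k_2) = 0xAC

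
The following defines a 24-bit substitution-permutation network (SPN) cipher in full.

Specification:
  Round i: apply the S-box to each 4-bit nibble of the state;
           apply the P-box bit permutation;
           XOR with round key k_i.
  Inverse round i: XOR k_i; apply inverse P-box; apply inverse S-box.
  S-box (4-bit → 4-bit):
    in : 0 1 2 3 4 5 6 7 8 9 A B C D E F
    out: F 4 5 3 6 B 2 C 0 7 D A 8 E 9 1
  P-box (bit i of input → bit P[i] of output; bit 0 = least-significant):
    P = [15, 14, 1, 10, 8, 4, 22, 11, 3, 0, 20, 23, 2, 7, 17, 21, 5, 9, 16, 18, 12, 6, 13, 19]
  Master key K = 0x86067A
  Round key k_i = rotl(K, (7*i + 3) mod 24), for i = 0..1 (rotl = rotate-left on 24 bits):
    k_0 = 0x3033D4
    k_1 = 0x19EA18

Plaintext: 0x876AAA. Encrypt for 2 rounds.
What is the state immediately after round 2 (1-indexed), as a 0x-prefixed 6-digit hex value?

s_0 = plaintext = 0x876AAA
s_1 = Round(s_0, k_0) = 0xE5BE5E
s_2 = Round(s_1, k_1) = 0xB575A0

0xB575A0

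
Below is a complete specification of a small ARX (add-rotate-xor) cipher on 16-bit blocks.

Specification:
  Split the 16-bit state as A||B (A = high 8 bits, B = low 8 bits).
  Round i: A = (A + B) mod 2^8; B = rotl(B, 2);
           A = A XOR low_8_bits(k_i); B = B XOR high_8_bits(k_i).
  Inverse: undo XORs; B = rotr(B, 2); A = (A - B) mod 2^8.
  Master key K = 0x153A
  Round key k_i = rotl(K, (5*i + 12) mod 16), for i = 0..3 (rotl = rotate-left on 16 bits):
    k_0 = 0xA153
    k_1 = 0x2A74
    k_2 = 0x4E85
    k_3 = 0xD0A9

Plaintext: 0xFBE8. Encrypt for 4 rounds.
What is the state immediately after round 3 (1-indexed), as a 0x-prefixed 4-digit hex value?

s_0 = plaintext = 0xFBE8
s_1 = Round(s_0, k_0) = 0xB002
s_2 = Round(s_1, k_1) = 0xC622
s_3 = Round(s_2, k_2) = 0x6DC6
s_4 = Round(s_3, k_3) = 0x9ACB

0x6DC6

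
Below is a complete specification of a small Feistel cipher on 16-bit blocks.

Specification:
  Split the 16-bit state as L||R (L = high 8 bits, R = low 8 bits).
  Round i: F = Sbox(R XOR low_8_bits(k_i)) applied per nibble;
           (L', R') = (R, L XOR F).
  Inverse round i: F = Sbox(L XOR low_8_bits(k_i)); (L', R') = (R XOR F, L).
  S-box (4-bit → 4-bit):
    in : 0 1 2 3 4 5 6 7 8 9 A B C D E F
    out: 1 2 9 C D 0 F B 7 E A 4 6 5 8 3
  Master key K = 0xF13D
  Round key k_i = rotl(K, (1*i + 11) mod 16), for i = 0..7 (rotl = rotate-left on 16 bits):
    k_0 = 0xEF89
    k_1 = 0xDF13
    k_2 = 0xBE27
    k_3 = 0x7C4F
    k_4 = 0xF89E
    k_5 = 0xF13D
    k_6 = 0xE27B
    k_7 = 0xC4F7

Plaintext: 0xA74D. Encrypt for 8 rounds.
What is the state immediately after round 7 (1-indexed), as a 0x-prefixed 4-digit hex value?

0x05B5

s_0 = plaintext = 0xA74D
s_1 = Round(s_0, k_0) = 0x4DCA
s_2 = Round(s_1, k_1) = 0xCA13
s_3 = Round(s_2, k_2) = 0x1307
s_4 = Round(s_3, k_3) = 0x07C4
s_5 = Round(s_4, k_4) = 0xC40D
s_6 = Round(s_5, k_5) = 0x0D05
s_7 = Round(s_6, k_6) = 0x05B5
s_8 = Round(s_7, k_7) = 0xB5DC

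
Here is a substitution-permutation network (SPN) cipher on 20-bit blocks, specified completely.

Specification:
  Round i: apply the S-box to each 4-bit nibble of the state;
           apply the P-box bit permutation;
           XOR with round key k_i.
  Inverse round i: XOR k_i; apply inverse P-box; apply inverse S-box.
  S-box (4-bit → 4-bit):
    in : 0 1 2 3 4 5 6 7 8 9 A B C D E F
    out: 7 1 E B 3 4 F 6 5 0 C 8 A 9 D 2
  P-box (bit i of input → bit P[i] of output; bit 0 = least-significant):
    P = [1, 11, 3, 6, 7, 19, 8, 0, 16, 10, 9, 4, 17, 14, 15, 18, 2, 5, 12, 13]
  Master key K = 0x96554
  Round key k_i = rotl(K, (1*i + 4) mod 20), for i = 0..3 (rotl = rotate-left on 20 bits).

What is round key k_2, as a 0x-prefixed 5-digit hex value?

K = 0x96554
k_0 = rotl(K, (1*0+4) mod 20) = rotl(K, 4) = 0x65549
k_1 = rotl(K, (1*1+4) mod 20) = rotl(K, 5) = 0xCAA92
k_2 = rotl(K, (1*2+4) mod 20) = rotl(K, 6) = 0x95525

0x95525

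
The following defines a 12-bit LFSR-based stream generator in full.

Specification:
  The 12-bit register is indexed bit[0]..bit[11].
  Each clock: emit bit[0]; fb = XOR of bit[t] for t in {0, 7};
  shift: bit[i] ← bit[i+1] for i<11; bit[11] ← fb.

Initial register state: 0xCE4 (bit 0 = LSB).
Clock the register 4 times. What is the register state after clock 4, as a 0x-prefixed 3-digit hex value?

reg_0 = 0xCE4
clock 1: out=0, reg = 0xE72
clock 2: out=0, reg = 0x739
clock 3: out=1, reg = 0xB9C
clock 4: out=0, reg = 0xDCE

0xDCE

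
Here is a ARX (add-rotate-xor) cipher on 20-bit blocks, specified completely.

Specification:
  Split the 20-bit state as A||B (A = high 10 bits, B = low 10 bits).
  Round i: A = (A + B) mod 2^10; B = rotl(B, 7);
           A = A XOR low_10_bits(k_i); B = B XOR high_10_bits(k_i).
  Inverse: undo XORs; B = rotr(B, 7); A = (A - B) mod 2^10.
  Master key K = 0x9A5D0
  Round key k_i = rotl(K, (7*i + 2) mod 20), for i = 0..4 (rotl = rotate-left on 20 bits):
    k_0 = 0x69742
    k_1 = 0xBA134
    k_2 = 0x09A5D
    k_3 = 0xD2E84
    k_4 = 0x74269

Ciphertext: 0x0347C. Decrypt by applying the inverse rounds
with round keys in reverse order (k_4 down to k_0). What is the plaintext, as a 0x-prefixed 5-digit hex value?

s_0 = ciphertext = 0x0347C
s_1 = InvRound(s_0, k_4) = 0x40563
s_2 = InvRound(s_1, k_3) = 0x90544
s_3 = InvRound(s_2, k_2) = 0x42B12
s_4 = InvRound(s_3, k_1) = 0x1AFD3
s_5 = InvRound(s_4, k_0) = 0xDD7B4

0xDD7B4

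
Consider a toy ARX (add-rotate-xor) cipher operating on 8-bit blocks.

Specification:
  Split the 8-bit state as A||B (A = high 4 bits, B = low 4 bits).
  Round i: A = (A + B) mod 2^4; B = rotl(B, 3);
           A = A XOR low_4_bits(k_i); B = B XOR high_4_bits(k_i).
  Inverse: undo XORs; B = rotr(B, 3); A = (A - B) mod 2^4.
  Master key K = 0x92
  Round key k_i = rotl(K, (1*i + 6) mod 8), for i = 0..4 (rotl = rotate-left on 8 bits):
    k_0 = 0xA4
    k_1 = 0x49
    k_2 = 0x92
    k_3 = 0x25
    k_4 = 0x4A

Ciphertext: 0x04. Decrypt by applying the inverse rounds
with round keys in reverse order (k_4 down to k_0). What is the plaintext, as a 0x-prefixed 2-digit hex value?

s_0 = ciphertext = 0x04
s_1 = InvRound(s_0, k_4) = 0xA0
s_2 = InvRound(s_1, k_3) = 0xB4
s_3 = InvRound(s_2, k_2) = 0xEB
s_4 = InvRound(s_3, k_1) = 0x8F
s_5 = InvRound(s_4, k_0) = 0x2A

0x2A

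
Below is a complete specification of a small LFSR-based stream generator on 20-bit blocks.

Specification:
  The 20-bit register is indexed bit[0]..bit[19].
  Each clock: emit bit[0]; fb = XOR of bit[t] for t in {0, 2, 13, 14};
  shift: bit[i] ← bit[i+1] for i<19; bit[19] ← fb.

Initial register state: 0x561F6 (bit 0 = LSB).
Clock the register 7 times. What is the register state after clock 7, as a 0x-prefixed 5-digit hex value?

0xEAAC3

reg_0 = 0x561F6
clock 1: out=0, reg = 0xAB0FB
clock 2: out=1, reg = 0x5587D
clock 3: out=1, reg = 0xAAC3E
clock 4: out=0, reg = 0x5561F
clock 5: out=1, reg = 0xAAB0F
clock 6: out=1, reg = 0xD5587
clock 7: out=1, reg = 0xEAAC3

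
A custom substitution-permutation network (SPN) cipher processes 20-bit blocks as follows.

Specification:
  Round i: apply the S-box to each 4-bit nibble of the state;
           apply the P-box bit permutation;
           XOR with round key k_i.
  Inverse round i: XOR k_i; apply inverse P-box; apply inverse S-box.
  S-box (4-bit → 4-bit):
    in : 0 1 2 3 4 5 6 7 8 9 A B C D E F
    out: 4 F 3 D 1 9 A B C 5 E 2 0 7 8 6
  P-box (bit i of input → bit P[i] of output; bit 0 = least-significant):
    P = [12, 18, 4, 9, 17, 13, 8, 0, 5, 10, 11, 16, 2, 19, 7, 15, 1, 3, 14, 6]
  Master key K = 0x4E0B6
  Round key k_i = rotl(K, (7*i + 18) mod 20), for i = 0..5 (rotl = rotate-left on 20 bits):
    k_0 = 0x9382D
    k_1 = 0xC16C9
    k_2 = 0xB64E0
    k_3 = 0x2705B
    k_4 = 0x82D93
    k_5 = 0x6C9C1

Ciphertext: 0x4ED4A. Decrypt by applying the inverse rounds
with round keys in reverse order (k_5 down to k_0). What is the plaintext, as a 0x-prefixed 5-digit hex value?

s_0 = ciphertext = 0x4ED4A
s_1 = InvRound(s_0, k_5) = 0x20B7C
s_2 = InvRound(s_1, k_4) = 0x7D27E
s_3 = InvRound(s_2, k_3) = 0xC5566
s_4 = InvRound(s_3, k_2) = 0x49ED2
s_5 = InvRound(s_4, k_1) = 0x260E0
s_6 = InvRound(s_5, k_0) = 0xAD854

0xAD854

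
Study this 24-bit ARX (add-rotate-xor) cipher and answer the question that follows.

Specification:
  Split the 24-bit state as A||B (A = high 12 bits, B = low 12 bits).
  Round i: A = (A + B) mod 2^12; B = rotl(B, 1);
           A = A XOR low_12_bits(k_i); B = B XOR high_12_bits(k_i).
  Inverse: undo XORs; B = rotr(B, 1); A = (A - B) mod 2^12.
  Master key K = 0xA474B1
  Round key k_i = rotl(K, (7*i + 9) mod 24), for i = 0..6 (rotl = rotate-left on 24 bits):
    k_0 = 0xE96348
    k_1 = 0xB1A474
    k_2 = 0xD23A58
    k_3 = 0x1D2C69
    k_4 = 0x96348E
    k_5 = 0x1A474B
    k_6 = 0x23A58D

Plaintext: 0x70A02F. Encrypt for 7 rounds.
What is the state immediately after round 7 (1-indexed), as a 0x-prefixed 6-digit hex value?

s_0 = plaintext = 0x70A02F
s_1 = Round(s_0, k_0) = 0x471EC8
s_2 = Round(s_1, k_1) = 0x74D68B
s_3 = Round(s_2, k_2) = 0x780035
s_4 = Round(s_3, k_3) = 0xBDC1B8
s_5 = Round(s_4, k_4) = 0x91AA13
s_6 = Round(s_5, k_5) = 0x466583
s_7 = Round(s_6, k_6) = 0xC6493C

0xC6493C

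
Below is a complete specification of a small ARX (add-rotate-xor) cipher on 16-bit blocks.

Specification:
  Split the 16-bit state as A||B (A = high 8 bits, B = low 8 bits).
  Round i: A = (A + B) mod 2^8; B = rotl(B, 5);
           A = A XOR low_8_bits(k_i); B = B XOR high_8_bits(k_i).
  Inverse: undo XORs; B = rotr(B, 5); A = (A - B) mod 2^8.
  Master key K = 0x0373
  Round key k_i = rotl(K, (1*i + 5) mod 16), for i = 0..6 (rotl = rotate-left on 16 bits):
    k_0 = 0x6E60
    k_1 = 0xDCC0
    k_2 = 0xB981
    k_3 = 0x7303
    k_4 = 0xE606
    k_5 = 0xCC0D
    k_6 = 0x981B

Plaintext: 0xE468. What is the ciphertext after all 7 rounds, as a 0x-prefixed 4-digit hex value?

0xF4D9

s_0 = plaintext = 0xE468
s_1 = Round(s_0, k_0) = 0x2C63
s_2 = Round(s_1, k_1) = 0x4FB0
s_3 = Round(s_2, k_2) = 0x7EAF
s_4 = Round(s_3, k_3) = 0x2E86
s_5 = Round(s_4, k_4) = 0xB236
s_6 = Round(s_5, k_5) = 0xE50A
s_7 = Round(s_6, k_6) = 0xF4D9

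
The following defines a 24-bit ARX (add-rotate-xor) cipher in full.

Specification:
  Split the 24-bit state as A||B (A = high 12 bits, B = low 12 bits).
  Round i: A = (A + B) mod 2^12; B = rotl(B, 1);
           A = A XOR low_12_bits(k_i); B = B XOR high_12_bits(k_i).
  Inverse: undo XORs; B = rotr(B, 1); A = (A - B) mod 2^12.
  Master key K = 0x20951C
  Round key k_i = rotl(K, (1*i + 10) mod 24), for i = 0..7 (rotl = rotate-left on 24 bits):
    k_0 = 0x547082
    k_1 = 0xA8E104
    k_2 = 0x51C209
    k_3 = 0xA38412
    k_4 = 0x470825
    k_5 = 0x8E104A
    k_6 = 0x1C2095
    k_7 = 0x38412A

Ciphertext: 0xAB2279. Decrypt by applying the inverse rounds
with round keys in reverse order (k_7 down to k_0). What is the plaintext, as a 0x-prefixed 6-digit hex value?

0xE987D2

s_0 = ciphertext = 0xAB2279
s_1 = InvRound(s_0, k_7) = 0x29A8FE
s_2 = InvRound(s_1, k_6) = 0xD7149E
s_3 = InvRound(s_2, k_5) = 0xEFCE3F
s_4 = InvRound(s_3, k_4) = 0x9B2D27
s_5 = InvRound(s_4, k_3) = 0x211B8F
s_6 = InvRound(s_5, k_2) = 0x0CFF49
s_7 = InvRound(s_6, k_1) = 0x6E8AE3
s_8 = InvRound(s_7, k_0) = 0xE987D2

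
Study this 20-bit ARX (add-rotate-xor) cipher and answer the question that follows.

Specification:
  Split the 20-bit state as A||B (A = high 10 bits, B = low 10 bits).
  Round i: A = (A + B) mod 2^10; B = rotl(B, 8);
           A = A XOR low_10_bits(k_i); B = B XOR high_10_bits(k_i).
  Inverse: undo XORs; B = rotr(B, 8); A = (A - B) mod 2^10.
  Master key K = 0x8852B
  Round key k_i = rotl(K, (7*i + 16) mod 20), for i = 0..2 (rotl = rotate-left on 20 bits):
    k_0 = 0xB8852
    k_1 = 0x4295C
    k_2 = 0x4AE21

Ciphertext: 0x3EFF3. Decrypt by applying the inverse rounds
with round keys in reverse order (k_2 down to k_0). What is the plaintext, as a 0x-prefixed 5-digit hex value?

0xF3503

s_0 = ciphertext = 0x3EFF3
s_1 = InvRound(s_0, k_2) = 0xDE362
s_2 = InvRound(s_1, k_1) = 0x209A2
s_3 = InvRound(s_2, k_0) = 0xF3503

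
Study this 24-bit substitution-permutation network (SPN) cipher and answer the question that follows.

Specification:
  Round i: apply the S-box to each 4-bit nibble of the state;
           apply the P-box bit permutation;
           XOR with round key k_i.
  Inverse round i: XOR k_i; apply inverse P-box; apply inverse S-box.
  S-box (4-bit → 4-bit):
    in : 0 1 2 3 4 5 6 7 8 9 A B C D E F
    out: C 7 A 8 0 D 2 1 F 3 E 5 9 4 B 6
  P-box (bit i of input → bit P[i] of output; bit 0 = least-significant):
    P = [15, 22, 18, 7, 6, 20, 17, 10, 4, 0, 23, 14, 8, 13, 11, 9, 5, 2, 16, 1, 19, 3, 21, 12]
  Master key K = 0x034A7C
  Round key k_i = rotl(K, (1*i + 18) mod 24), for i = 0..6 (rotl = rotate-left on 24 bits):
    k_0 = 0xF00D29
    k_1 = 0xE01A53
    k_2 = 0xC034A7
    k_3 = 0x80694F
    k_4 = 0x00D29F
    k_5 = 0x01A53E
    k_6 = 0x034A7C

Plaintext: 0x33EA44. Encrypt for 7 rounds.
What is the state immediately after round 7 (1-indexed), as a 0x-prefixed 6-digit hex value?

s_0 = plaintext = 0x33EA44
s_1 = Round(s_0, k_0) = 0x707E2A
s_2 = Round(s_1, k_1) = 0xBD5FC0
s_3 = Round(s_2, k_2) = 0x6D3B66
s_4 = Round(s_3, k_3) = 0x516B57
s_5 = Round(s_4, k_4) = 0xAB66EB
s_6 = Round(s_5, k_5) = 0x341157
s_7 = Round(s_6, k_6) = 0x81F72D

0x81F72D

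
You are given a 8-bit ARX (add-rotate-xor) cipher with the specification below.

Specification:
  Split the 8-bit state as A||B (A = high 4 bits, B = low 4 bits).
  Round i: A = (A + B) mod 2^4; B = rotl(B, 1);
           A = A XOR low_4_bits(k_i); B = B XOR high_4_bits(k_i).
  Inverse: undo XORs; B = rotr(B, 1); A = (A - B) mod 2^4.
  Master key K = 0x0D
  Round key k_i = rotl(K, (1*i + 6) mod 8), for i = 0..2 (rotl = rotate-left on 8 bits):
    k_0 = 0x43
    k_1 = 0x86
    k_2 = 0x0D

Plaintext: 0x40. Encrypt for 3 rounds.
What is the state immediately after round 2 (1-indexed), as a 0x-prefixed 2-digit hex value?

0xD0

s_0 = plaintext = 0x40
s_1 = Round(s_0, k_0) = 0x74
s_2 = Round(s_1, k_1) = 0xD0
s_3 = Round(s_2, k_2) = 0x00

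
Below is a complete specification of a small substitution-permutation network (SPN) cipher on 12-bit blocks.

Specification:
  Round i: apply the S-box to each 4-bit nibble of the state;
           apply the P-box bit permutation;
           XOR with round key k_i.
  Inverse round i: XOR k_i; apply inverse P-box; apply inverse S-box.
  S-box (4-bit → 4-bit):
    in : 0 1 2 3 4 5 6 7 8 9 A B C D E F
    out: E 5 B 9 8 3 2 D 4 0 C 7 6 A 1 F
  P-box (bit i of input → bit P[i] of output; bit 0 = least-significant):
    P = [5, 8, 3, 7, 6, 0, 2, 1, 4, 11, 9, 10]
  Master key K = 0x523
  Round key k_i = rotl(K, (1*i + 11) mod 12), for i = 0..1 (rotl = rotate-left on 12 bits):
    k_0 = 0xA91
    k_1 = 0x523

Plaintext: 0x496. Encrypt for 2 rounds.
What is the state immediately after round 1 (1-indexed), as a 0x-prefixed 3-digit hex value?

s_0 = plaintext = 0x496
s_1 = Round(s_0, k_0) = 0xF91
s_2 = Round(s_1, k_1) = 0xB1B

0xF91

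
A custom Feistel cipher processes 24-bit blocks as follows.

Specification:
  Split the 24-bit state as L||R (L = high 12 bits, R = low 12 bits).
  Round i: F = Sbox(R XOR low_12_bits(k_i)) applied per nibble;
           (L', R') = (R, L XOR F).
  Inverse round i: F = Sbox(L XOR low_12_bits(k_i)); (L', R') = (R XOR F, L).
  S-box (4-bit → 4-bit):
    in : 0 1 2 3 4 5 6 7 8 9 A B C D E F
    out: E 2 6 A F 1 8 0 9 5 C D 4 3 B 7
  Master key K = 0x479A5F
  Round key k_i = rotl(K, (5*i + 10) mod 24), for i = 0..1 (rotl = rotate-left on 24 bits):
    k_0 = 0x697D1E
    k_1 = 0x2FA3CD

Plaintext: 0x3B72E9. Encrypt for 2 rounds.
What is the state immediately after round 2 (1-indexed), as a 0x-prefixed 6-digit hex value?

0x4C7205

s_0 = plaintext = 0x3B72E9
s_1 = Round(s_0, k_0) = 0x2E94C7
s_2 = Round(s_1, k_1) = 0x4C7205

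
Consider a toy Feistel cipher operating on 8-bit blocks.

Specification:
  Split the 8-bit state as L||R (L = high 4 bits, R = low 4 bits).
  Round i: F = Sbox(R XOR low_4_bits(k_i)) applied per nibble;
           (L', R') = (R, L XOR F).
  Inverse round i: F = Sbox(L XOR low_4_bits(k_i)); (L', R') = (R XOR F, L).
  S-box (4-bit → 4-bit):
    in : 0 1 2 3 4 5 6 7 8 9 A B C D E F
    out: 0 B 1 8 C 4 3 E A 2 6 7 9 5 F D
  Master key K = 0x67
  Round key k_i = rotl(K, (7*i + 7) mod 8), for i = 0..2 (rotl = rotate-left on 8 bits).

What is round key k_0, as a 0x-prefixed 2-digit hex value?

0xB3

K = 0x67
k_0 = rotl(K, (7*0+7) mod 8) = rotl(K, 7) = 0xB3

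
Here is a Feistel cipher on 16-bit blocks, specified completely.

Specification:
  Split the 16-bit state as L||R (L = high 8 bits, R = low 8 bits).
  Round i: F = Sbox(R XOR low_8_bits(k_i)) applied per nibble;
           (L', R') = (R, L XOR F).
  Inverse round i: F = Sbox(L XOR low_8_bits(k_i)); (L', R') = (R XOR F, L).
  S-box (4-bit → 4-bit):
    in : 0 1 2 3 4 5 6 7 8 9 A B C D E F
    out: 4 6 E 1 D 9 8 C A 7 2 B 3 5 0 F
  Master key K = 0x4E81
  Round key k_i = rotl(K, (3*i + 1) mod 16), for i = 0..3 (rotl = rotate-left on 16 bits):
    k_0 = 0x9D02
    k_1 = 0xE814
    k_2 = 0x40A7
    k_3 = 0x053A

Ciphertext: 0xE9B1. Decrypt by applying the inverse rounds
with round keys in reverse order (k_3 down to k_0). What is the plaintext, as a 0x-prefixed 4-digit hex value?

s_0 = ciphertext = 0xE9B1
s_1 = InvRound(s_0, k_3) = 0xE0E9
s_2 = InvRound(s_1, k_2) = 0x35E0
s_3 = InvRound(s_2, k_1) = 0x0635
s_4 = InvRound(s_3, k_0) = 0x7806

0x7806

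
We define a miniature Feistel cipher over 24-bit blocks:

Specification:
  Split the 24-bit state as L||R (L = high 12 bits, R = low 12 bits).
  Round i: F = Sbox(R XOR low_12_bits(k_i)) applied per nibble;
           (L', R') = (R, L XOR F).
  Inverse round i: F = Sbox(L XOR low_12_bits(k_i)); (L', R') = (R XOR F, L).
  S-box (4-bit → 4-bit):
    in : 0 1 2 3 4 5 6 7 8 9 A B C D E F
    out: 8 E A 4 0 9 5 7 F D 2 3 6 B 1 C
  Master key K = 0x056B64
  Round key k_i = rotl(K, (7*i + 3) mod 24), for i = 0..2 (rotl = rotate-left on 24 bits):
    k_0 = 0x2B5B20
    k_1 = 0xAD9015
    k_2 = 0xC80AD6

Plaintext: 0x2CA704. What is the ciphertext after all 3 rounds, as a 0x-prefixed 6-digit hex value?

0x778F4B

s_0 = plaintext = 0x2CA704
s_1 = Round(s_0, k_0) = 0x70446A
s_2 = Round(s_1, k_1) = 0x46A778
s_3 = Round(s_2, k_2) = 0x778F4B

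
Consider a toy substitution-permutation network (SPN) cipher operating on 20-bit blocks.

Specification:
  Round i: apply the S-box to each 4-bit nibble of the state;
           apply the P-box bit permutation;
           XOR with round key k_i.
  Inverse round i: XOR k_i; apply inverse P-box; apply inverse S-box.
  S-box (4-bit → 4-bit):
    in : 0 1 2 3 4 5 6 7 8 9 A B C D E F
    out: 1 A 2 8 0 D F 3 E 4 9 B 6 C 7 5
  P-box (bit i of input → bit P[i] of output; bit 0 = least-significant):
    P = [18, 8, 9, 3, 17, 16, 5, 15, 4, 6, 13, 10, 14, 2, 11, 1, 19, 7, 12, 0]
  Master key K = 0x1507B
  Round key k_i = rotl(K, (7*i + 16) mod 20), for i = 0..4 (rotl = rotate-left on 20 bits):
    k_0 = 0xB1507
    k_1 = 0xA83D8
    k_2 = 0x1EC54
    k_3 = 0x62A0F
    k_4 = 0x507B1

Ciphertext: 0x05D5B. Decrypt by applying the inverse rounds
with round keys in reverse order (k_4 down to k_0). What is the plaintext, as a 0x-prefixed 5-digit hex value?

s_0 = ciphertext = 0x05D5B
s_1 = InvRound(s_0, k_4) = 0xC52C5
s_2 = InvRound(s_1, k_3) = 0xE5C03
s_3 = InvRound(s_2, k_2) = 0x51EB0
s_4 = InvRound(s_3, k_1) = 0xF916B
s_5 = InvRound(s_4, k_0) = 0x421DA

0x421DA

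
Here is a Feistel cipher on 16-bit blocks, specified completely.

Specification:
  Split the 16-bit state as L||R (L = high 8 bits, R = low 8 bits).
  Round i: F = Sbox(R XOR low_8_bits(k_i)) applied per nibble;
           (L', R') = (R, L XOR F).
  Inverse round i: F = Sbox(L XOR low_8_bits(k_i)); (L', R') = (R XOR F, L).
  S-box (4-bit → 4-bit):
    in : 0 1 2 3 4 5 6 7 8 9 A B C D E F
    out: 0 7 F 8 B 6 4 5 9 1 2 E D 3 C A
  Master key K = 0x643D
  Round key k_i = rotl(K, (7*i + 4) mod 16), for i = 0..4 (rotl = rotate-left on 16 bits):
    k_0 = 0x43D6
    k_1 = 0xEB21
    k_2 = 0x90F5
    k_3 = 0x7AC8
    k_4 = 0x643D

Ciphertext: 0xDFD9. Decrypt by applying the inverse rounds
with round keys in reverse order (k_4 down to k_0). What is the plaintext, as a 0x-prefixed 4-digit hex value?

0xF15B

s_0 = ciphertext = 0xDFD9
s_1 = InvRound(s_0, k_4) = 0x16DF
s_2 = InvRound(s_1, k_3) = 0xE316
s_3 = InvRound(s_2, k_2) = 0x62E3
s_4 = InvRound(s_3, k_1) = 0x5B62
s_5 = InvRound(s_4, k_0) = 0xF15B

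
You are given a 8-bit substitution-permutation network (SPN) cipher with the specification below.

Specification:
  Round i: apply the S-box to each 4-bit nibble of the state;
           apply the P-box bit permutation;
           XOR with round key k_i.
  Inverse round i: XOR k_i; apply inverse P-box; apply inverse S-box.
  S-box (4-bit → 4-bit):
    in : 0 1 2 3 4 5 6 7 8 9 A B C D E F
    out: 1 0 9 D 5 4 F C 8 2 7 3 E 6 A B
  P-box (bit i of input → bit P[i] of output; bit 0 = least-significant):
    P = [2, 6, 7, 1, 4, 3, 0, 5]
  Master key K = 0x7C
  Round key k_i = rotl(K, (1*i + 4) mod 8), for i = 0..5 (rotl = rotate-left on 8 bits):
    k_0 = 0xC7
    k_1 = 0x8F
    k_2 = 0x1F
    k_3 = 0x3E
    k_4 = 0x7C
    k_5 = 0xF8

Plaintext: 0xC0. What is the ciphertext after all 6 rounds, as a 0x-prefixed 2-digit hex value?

s_0 = plaintext = 0xC0
s_1 = Round(s_0, k_0) = 0xEA
s_2 = Round(s_1, k_1) = 0x63
s_3 = Round(s_2, k_2) = 0xA0
s_4 = Round(s_3, k_3) = 0x23
s_5 = Round(s_4, k_4) = 0xCA
s_6 = Round(s_5, k_5) = 0x15

0x15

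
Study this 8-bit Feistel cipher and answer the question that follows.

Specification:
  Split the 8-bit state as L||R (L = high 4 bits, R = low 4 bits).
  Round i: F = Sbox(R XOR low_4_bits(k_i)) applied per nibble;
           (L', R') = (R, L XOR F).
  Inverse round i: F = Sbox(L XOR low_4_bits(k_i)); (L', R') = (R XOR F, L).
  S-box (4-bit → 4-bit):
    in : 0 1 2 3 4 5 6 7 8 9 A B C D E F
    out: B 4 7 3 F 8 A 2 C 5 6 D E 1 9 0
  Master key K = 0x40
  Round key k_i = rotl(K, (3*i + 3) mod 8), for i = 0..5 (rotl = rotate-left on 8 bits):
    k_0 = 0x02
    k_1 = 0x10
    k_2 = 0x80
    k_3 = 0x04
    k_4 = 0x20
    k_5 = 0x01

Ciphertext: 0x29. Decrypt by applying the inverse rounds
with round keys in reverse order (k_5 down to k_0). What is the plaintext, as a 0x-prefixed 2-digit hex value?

s_0 = ciphertext = 0x29
s_1 = InvRound(s_0, k_5) = 0xA2
s_2 = InvRound(s_1, k_4) = 0x4A
s_3 = InvRound(s_2, k_3) = 0x14
s_4 = InvRound(s_3, k_2) = 0x01
s_5 = InvRound(s_4, k_1) = 0xA0
s_6 = InvRound(s_5, k_0) = 0xCA

0xCA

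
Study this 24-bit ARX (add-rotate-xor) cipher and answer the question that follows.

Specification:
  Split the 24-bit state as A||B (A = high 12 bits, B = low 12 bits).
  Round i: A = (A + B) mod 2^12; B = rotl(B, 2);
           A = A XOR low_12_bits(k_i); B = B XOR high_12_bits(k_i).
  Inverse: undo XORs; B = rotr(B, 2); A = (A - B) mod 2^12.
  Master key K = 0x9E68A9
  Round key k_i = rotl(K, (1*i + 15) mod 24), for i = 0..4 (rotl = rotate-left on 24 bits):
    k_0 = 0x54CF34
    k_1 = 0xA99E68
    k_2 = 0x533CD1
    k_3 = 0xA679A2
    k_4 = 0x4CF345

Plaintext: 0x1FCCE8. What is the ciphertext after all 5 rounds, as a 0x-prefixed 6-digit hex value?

s_0 = plaintext = 0x1FCCE8
s_1 = Round(s_0, k_0) = 0x1D06EF
s_2 = Round(s_1, k_1) = 0x6D7124
s_3 = Round(s_2, k_2) = 0xB2A1A3
s_4 = Round(s_3, k_3) = 0x56FCEB
s_5 = Round(s_4, k_4) = 0x11F760

0x11F760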